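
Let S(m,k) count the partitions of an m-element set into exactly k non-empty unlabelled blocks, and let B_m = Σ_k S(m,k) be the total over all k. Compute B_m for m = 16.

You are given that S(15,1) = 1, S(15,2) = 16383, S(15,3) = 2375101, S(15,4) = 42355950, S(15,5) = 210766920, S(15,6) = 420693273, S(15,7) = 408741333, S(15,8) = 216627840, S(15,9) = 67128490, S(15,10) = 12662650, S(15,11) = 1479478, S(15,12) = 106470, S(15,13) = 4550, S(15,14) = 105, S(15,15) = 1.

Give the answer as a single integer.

r16: T_16,1=1×1+0=1; T_16,2=2×16383+1=32767; T_16,3=3×2375101+16383=7141686; T_16,4=4×42355950+2375101=171798901; T_16,5=5×210766920+42355950=1096190550; T_16,6=6×420693273+210766920=2734926558; T_16,7=7×408741333+420693273=3281882604; T_16,8=8×216627840+408741333=2141764053; T_16,9=9×67128490+216627840=820784250; T_16,10=10×12662650+67128490=193754990; T_16,11=11×1479478+12662650=28936908; T_16,12=12×106470+1479478=2757118; T_16,13=13×4550+106470=165620; T_16,14=14×105+4550=6020; T_16,15=15×1+105=120; T_16,16=16×0+1=1
B_16 = ΣS(16,k) = 1+32767+7141686+171798901+1096190550+2734926558+3281882604+2141764053+820784250+193754990+28936908+2757118+165620+6020+120+1 = 10480142147

10480142147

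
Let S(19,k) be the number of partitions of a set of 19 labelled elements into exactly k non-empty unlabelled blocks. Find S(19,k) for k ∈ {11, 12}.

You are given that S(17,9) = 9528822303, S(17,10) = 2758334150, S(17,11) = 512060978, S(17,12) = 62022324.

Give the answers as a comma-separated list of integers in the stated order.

i=18: T(18,10)=9528822303+10·2758334150=37112163803 | T(18,11)=2758334150+11·512060978=8391004908 | T(18,12)=512060978+12·62022324=1256328866
i=19: T(19,11)=37112163803+11·8391004908=129413217791 | T(19,12)=8391004908+12·1256328866=23466951300
Read S(19,11) = 129413217791, S(19,12) = 23466951300.

129413217791, 23466951300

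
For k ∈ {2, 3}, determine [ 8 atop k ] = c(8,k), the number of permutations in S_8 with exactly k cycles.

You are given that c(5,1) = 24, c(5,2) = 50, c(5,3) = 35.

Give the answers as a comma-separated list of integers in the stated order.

@6  (6,1):24·5+0→120, (6,2):50·5+24→274, (6,3):35·5+50→225
@7  (7,1):120·6+0→720, (7,2):274·6+120→1764, (7,3):225·6+274→1624
@8  (8,2):1764·7+720→13068, (8,3):1624·7+1764→13132
Read c(8,2) = 13068, c(8,3) = 13132.

13068, 13132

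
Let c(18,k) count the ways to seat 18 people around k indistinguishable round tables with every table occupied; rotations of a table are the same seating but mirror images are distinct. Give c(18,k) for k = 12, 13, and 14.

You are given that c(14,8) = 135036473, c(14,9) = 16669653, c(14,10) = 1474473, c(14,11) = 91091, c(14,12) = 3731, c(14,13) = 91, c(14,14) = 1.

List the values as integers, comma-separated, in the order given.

4853222764, 299650806, 13896582

row 15: T[15][9]=14·16669653+135036473=368411615  T[15][10]=14·1474473+16669653=37312275  T[15][11]=14·91091+1474473=2749747  T[15][12]=14·3731+91091=143325  T[15][13]=14·91+3731=5005  T[15][14]=14·1+91=105
row 16: T[16][10]=15·37312275+368411615=928095740  T[16][11]=15·2749747+37312275=78558480  T[16][12]=15·143325+2749747=4899622  T[16][13]=15·5005+143325=218400  T[16][14]=15·105+5005=6580
row 17: T[17][11]=16·78558480+928095740=2185031420  T[17][12]=16·4899622+78558480=156952432  T[17][13]=16·218400+4899622=8394022  T[17][14]=16·6580+218400=323680
row 18: T[18][12]=17·156952432+2185031420=4853222764  T[18][13]=17·8394022+156952432=299650806  T[18][14]=17·323680+8394022=13896582
Read c(18,12) = 4853222764, c(18,13) = 299650806, c(18,14) = 13896582.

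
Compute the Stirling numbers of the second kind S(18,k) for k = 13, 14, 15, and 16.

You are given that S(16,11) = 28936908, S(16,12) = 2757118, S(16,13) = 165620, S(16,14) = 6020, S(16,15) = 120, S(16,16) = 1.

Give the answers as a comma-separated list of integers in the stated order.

125854638, 8408778, 367200, 9996

r17: T_17,12=12×2757118+28936908=62022324; T_17,13=13×165620+2757118=4910178; T_17,14=14×6020+165620=249900; T_17,15=15×120+6020=7820; T_17,16=16×1+120=136
r18: T_18,13=13×4910178+62022324=125854638; T_18,14=14×249900+4910178=8408778; T_18,15=15×7820+249900=367200; T_18,16=16×136+7820=9996
Read S(18,13) = 125854638, S(18,14) = 8408778, S(18,15) = 367200, S(18,16) = 9996.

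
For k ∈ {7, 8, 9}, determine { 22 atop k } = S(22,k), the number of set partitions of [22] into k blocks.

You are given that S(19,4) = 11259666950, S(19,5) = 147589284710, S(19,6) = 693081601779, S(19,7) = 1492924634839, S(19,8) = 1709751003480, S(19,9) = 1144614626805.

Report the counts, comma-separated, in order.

i=20: T(20,5)=11259666950+5·147589284710=749206090500 | T(20,6)=147589284710+6·693081601779=4306078895384 | T(20,7)=693081601779+7·1492924634839=11143554045652 | T(20,8)=1492924634839+8·1709751003480=15170932662679 | T(20,9)=1709751003480+9·1144614626805=12011282644725
i=21: T(21,6)=749206090500+6·4306078895384=26585679462804 | T(21,7)=4306078895384+7·11143554045652=82310957214948 | T(21,8)=11143554045652+8·15170932662679=132511015347084 | T(21,9)=15170932662679+9·12011282644725=123272476465204
i=22: T(22,7)=26585679462804+7·82310957214948=602762379967440 | T(22,8)=82310957214948+8·132511015347084=1142399079991620 | T(22,9)=132511015347084+9·123272476465204=1241963303533920
Read S(22,7) = 602762379967440, S(22,8) = 1142399079991620, S(22,9) = 1241963303533920.

602762379967440, 1142399079991620, 1241963303533920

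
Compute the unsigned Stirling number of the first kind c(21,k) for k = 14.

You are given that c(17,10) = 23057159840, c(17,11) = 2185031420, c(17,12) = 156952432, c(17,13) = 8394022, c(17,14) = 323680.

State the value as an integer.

row 18: T[18][11]=17·2185031420+23057159840=60202693980  T[18][12]=17·156952432+2185031420=4853222764  T[18][13]=17·8394022+156952432=299650806  T[18][14]=17·323680+8394022=13896582
row 19: T[19][12]=18·4853222764+60202693980=147560703732  T[19][13]=18·299650806+4853222764=10246937272  T[19][14]=18·13896582+299650806=549789282
row 20: T[20][13]=19·10246937272+147560703732=342252511900  T[20][14]=19·549789282+10246937272=20692933630
row 21: T[21][14]=20·20692933630+342252511900=756111184500
Read c(21,14) = 756111184500.

756111184500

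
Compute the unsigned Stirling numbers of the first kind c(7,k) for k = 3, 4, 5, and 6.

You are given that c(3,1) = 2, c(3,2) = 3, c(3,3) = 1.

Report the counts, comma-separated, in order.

1624, 735, 175, 21

row 4: T[4][1]=3·2+0=6  T[4][2]=3·3+2=11  T[4][3]=3·1+3=6  T[4][4]=3·0+1=1
row 5: T[5][1]=4·6+0=24  T[5][2]=4·11+6=50  T[5][3]=4·6+11=35  T[5][4]=4·1+6=10  T[5][5]=4·0+1=1
row 6: T[6][2]=5·50+24=274  T[6][3]=5·35+50=225  T[6][4]=5·10+35=85  T[6][5]=5·1+10=15  T[6][6]=5·0+1=1
row 7: T[7][3]=6·225+274=1624  T[7][4]=6·85+225=735  T[7][5]=6·15+85=175  T[7][6]=6·1+15=21
Read c(7,3) = 1624, c(7,4) = 735, c(7,5) = 175, c(7,6) = 21.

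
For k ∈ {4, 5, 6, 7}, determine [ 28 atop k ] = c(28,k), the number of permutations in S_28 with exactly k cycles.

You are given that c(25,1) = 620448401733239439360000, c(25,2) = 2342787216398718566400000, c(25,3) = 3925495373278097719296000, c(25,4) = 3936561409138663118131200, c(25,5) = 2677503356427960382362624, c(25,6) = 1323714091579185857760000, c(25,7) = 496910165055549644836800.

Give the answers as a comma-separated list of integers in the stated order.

77226989703299075087834112000, 55278125307966865191587481600, 28969458895980281319670568448, 11616723683566425573507775872

row 26: T[26][2]=25·2342787216398718566400000+620448401733239439360000=59190128811701203599360000  T[26][3]=25·3925495373278097719296000+2342787216398718566400000=100480171548351161548800000  T[26][4]=25·3936561409138663118131200+3925495373278097719296000=102339530601744675672576000  T[26][5]=25·2677503356427960382362624+3936561409138663118131200=70874145319837672677196800  T[26][6]=25·1323714091579185857760000+2677503356427960382362624=35770355645907606826362624  T[26][7]=25·496910165055549644836800+1323714091579185857760000=13746468217967926978680000
row 27: T[27][3]=26·100480171548351161548800000+59190128811701203599360000=2671674589068831403868160000  T[27][4]=26·102339530601744675672576000+100480171548351161548800000=2761307967193712729035776000  T[27][5]=26·70874145319837672677196800+102339530601744675672576000=1945067308917524165279692800  T[27][6]=26·35770355645907606826362624+70874145319837672677196800=1000903392113435450162625024  T[27][7]=26·13746468217967926978680000+35770355645907606826362624=393178529313073708272042624
row 28: T[28][4]=27·2761307967193712729035776000+2671674589068831403868160000=77226989703299075087834112000  T[28][5]=27·1945067308917524165279692800+2761307967193712729035776000=55278125307966865191587481600  T[28][6]=27·1000903392113435450162625024+1945067308917524165279692800=28969458895980281319670568448  T[28][7]=27·393178529313073708272042624+1000903392113435450162625024=11616723683566425573507775872
Read c(28,4) = 77226989703299075087834112000, c(28,5) = 55278125307966865191587481600, c(28,6) = 28969458895980281319670568448, c(28,7) = 11616723683566425573507775872.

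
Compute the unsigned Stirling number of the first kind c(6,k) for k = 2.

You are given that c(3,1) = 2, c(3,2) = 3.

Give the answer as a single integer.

row 4: T[4][1]=3·2+0=6  T[4][2]=3·3+2=11
row 5: T[5][1]=4·6+0=24  T[5][2]=4·11+6=50
row 6: T[6][2]=5·50+24=274
Read c(6,2) = 274.

274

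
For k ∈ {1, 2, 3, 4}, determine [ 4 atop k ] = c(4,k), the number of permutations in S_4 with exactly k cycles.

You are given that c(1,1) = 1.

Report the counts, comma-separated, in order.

6, 11, 6, 1

i=2: T(2,1)=0+1·1=1 | T(2,2)=1+1·0=1
i=3: T(3,1)=0+2·1=2 | T(3,2)=1+2·1=3 | T(3,3)=1+2·0=1
i=4: T(4,1)=0+3·2=6 | T(4,2)=2+3·3=11 | T(4,3)=3+3·1=6 | T(4,4)=1+3·0=1
Read c(4,1) = 6, c(4,2) = 11, c(4,3) = 6, c(4,4) = 1.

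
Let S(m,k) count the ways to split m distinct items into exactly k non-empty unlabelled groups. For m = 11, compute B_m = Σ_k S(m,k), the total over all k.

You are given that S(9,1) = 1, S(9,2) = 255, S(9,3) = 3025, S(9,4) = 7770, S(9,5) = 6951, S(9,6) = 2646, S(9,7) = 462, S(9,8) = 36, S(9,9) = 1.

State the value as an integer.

678570

i=10: T(10,1)=0+1·1=1 | T(10,2)=1+2·255=511 | T(10,3)=255+3·3025=9330 | T(10,4)=3025+4·7770=34105 | T(10,5)=7770+5·6951=42525 | T(10,6)=6951+6·2646=22827 | T(10,7)=2646+7·462=5880 | T(10,8)=462+8·36=750 | T(10,9)=36+9·1=45 | T(10,10)=1+10·0=1
i=11: T(11,1)=0+1·1=1 | T(11,2)=1+2·511=1023 | T(11,3)=511+3·9330=28501 | T(11,4)=9330+4·34105=145750 | T(11,5)=34105+5·42525=246730 | T(11,6)=42525+6·22827=179487 | T(11,7)=22827+7·5880=63987 | T(11,8)=5880+8·750=11880 | T(11,9)=750+9·45=1155 | T(11,10)=45+10·1=55 | T(11,11)=1+11·0=1
B_11 = ΣS(11,k) = 1+1023+28501+145750+246730+179487+63987+11880+1155+55+1 = 678570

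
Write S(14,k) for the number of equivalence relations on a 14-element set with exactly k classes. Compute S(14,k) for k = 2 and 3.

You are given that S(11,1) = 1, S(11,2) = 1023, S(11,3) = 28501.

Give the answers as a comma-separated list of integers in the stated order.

8191, 788970

[12] T[12,1]:1*1+0=1 · T[12,2]:2*1023+1=2047 · T[12,3]:3*28501+1023=86526
[13] T[13,1]:1*1+0=1 · T[13,2]:2*2047+1=4095 · T[13,3]:3*86526+2047=261625
[14] T[14,2]:2*4095+1=8191 · T[14,3]:3*261625+4095=788970
Read S(14,2) = 8191, S(14,3) = 788970.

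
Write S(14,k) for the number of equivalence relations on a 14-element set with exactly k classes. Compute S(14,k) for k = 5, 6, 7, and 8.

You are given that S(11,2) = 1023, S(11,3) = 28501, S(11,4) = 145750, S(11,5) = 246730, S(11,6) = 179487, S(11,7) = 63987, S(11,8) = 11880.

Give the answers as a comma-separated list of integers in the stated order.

row 12: T[12][3]=3·28501+1023=86526  T[12][4]=4·145750+28501=611501  T[12][5]=5·246730+145750=1379400  T[12][6]=6·179487+246730=1323652  T[12][7]=7·63987+179487=627396  T[12][8]=8·11880+63987=159027
row 13: T[13][4]=4·611501+86526=2532530  T[13][5]=5·1379400+611501=7508501  T[13][6]=6·1323652+1379400=9321312  T[13][7]=7·627396+1323652=5715424  T[13][8]=8·159027+627396=1899612
row 14: T[14][5]=5·7508501+2532530=40075035  T[14][6]=6·9321312+7508501=63436373  T[14][7]=7·5715424+9321312=49329280  T[14][8]=8·1899612+5715424=20912320
Read S(14,5) = 40075035, S(14,6) = 63436373, S(14,7) = 49329280, S(14,8) = 20912320.

40075035, 63436373, 49329280, 20912320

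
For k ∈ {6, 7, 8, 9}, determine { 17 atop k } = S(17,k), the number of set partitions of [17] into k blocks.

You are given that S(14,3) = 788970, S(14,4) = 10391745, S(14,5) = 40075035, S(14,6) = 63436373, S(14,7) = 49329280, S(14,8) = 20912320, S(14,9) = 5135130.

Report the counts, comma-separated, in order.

17505749898, 25708104786, 20415995028, 9528822303

i=15: T(15,4)=788970+4·10391745=42355950 | T(15,5)=10391745+5·40075035=210766920 | T(15,6)=40075035+6·63436373=420693273 | T(15,7)=63436373+7·49329280=408741333 | T(15,8)=49329280+8·20912320=216627840 | T(15,9)=20912320+9·5135130=67128490
i=16: T(16,5)=42355950+5·210766920=1096190550 | T(16,6)=210766920+6·420693273=2734926558 | T(16,7)=420693273+7·408741333=3281882604 | T(16,8)=408741333+8·216627840=2141764053 | T(16,9)=216627840+9·67128490=820784250
i=17: T(17,6)=1096190550+6·2734926558=17505749898 | T(17,7)=2734926558+7·3281882604=25708104786 | T(17,8)=3281882604+8·2141764053=20415995028 | T(17,9)=2141764053+9·820784250=9528822303
Read S(17,6) = 17505749898, S(17,7) = 25708104786, S(17,8) = 20415995028, S(17,9) = 9528822303.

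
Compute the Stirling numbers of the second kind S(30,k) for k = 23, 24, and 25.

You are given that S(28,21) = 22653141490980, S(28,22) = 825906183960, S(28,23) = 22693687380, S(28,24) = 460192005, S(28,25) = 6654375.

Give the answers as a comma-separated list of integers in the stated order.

71823880393200, 2157580085700, 49402080000

@29  (29,22):825906183960·22+22653141490980→40823077538100, (29,23):22693687380·23+825906183960→1347860993700, (29,24):460192005·24+22693687380→33738295500, (29,25):6654375·25+460192005→626551380
@30  (30,23):1347860993700·23+40823077538100→71823880393200, (30,24):33738295500·24+1347860993700→2157580085700, (30,25):626551380·25+33738295500→49402080000
Read S(30,23) = 71823880393200, S(30,24) = 2157580085700, S(30,25) = 49402080000.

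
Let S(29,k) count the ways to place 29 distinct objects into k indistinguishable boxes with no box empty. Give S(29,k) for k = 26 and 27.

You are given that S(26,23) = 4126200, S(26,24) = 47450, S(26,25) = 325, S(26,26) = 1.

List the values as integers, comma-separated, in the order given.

@27  (27,24):47450·24+4126200→5265000, (27,25):325·25+47450→55575, (27,26):1·26+325→351, (27,27):0·27+1→1
@28  (28,25):55575·25+5265000→6654375, (28,26):351·26+55575→64701, (28,27):1·27+351→378
@29  (29,26):64701·26+6654375→8336601, (29,27):378·27+64701→74907
Read S(29,26) = 8336601, S(29,27) = 74907.

8336601, 74907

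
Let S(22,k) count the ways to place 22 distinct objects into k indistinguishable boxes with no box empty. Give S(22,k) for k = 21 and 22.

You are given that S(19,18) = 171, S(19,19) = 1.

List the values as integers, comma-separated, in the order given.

231, 1

[20] T[20,19]:19*1+171=190 · T[20,20]:20*0+1=1
[21] T[21,20]:20*1+190=210 · T[21,21]:21*0+1=1
[22] T[22,21]:21*1+210=231 · T[22,22]:22*0+1=1
Read S(22,21) = 231, S(22,22) = 1.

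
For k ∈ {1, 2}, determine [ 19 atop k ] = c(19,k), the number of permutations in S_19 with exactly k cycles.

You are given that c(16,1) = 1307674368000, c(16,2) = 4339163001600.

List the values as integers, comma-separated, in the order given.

row 17: T[17][1]=16·1307674368000+0=20922789888000  T[17][2]=16·4339163001600+1307674368000=70734282393600
row 18: T[18][1]=17·20922789888000+0=355687428096000  T[18][2]=17·70734282393600+20922789888000=1223405590579200
row 19: T[19][1]=18·355687428096000+0=6402373705728000  T[19][2]=18·1223405590579200+355687428096000=22376988058521600
Read c(19,1) = 6402373705728000, c(19,2) = 22376988058521600.

6402373705728000, 22376988058521600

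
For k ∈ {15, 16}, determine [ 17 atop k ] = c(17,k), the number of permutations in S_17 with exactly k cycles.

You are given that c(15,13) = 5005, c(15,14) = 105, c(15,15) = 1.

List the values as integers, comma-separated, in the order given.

@16  (16,14):105·15+5005→6580, (16,15):1·15+105→120, (16,16):0·15+1→1
@17  (17,15):120·16+6580→8500, (17,16):1·16+120→136
Read c(17,15) = 8500, c(17,16) = 136.

8500, 136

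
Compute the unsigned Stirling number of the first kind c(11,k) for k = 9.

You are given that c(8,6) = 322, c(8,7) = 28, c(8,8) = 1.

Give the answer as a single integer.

1320

row 9: T[9][7]=8·28+322=546  T[9][8]=8·1+28=36  T[9][9]=8·0+1=1
row 10: T[10][8]=9·36+546=870  T[10][9]=9·1+36=45
row 11: T[11][9]=10·45+870=1320
Read c(11,9) = 1320.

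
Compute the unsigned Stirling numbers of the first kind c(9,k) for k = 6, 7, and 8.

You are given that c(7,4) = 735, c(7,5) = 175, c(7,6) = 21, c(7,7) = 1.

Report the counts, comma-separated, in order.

@8  (8,5):175·7+735→1960, (8,6):21·7+175→322, (8,7):1·7+21→28, (8,8):0·7+1→1
@9  (9,6):322·8+1960→4536, (9,7):28·8+322→546, (9,8):1·8+28→36
Read c(9,6) = 4536, c(9,7) = 546, c(9,8) = 36.

4536, 546, 36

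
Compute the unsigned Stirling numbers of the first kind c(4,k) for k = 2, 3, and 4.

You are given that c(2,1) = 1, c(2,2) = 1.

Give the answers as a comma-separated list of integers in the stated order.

r3: T_3,1=2×1+0=2; T_3,2=2×1+1=3; T_3,3=2×0+1=1
r4: T_4,2=3×3+2=11; T_4,3=3×1+3=6; T_4,4=3×0+1=1
Read c(4,2) = 11, c(4,3) = 6, c(4,4) = 1.

11, 6, 1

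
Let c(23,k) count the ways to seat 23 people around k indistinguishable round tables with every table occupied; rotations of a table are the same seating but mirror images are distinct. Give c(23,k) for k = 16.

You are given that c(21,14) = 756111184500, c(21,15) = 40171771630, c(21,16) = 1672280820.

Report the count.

r22: T_22,15=21×40171771630+756111184500=1599718388730; T_22,16=21×1672280820+40171771630=75289668850
r23: T_23,16=22×75289668850+1599718388730=3256091103430
Read c(23,16) = 3256091103430.

3256091103430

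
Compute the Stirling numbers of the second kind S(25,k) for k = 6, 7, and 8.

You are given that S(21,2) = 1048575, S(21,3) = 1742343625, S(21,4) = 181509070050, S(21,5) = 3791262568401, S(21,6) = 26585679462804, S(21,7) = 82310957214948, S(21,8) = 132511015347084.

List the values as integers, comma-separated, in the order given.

@22  (22,3):1742343625·3+1048575→5228079450, (22,4):181509070050·4+1742343625→727778623825, (22,5):3791262568401·5+181509070050→19137821912055, (22,6):26585679462804·6+3791262568401→163305339345225, (22,7):82310957214948·7+26585679462804→602762379967440, (22,8):132511015347084·8+82310957214948→1142399079991620
@23  (23,4):727778623825·4+5228079450→2916342574750, (23,5):19137821912055·5+727778623825→96416888184100, (23,6):163305339345225·6+19137821912055→998969857983405, (23,7):602762379967440·7+163305339345225→4382641999117305, (23,8):1142399079991620·8+602762379967440→9741955019900400
@24  (24,5):96416888184100·5+2916342574750→485000783495250, (24,6):998969857983405·6+96416888184100→6090236036084530, (24,7):4382641999117305·7+998969857983405→31677463851804540, (24,8):9741955019900400·8+4382641999117305→82318282158320505
@25  (25,6):6090236036084530·6+485000783495250→37026417000002430, (25,7):31677463851804540·7+6090236036084530→227832482998716310, (25,8):82318282158320505·8+31677463851804540→690223721118368580
Read S(25,6) = 37026417000002430, S(25,7) = 227832482998716310, S(25,8) = 690223721118368580.

37026417000002430, 227832482998716310, 690223721118368580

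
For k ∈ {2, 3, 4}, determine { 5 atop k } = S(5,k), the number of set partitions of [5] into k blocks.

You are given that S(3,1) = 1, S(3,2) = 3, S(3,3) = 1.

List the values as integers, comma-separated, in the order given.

i=4: T(4,1)=0+1·1=1 | T(4,2)=1+2·3=7 | T(4,3)=3+3·1=6 | T(4,4)=1+4·0=1
i=5: T(5,2)=1+2·7=15 | T(5,3)=7+3·6=25 | T(5,4)=6+4·1=10
Read S(5,2) = 15, S(5,3) = 25, S(5,4) = 10.

15, 25, 10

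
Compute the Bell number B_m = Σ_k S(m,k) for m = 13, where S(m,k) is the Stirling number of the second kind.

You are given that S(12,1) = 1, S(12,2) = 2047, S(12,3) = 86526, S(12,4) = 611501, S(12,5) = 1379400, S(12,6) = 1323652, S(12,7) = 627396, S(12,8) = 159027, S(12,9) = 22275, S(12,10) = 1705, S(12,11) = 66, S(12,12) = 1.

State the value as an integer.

27644437

row 13: T[13][1]=1·1+0=1  T[13][2]=2·2047+1=4095  T[13][3]=3·86526+2047=261625  T[13][4]=4·611501+86526=2532530  T[13][5]=5·1379400+611501=7508501  T[13][6]=6·1323652+1379400=9321312  T[13][7]=7·627396+1323652=5715424  T[13][8]=8·159027+627396=1899612  T[13][9]=9·22275+159027=359502  T[13][10]=10·1705+22275=39325  T[13][11]=11·66+1705=2431  T[13][12]=12·1+66=78  T[13][13]=13·0+1=1
B_13 = ΣS(13,k) = 1+4095+261625+2532530+7508501+9321312+5715424+1899612+359502+39325+2431+78+1 = 27644437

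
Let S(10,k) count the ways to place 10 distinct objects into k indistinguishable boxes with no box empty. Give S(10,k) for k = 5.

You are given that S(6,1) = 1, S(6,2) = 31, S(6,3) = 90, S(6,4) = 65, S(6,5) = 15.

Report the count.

@7  (7,2):31·2+1→63, (7,3):90·3+31→301, (7,4):65·4+90→350, (7,5):15·5+65→140
@8  (8,3):301·3+63→966, (8,4):350·4+301→1701, (8,5):140·5+350→1050
@9  (9,4):1701·4+966→7770, (9,5):1050·5+1701→6951
@10  (10,5):6951·5+7770→42525
Read S(10,5) = 42525.

42525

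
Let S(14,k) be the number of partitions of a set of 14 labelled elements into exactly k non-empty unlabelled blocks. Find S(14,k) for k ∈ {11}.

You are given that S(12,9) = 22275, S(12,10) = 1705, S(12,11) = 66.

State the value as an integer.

66066

@13  (13,10):1705·10+22275→39325, (13,11):66·11+1705→2431
@14  (14,11):2431·11+39325→66066
Read S(14,11) = 66066.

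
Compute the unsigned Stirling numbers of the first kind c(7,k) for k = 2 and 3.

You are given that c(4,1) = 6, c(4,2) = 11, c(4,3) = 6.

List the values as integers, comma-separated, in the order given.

1764, 1624

[5] T[5,1]:4*6+0=24 · T[5,2]:4*11+6=50 · T[5,3]:4*6+11=35
[6] T[6,1]:5*24+0=120 · T[6,2]:5*50+24=274 · T[6,3]:5*35+50=225
[7] T[7,2]:6*274+120=1764 · T[7,3]:6*225+274=1624
Read c(7,2) = 1764, c(7,3) = 1624.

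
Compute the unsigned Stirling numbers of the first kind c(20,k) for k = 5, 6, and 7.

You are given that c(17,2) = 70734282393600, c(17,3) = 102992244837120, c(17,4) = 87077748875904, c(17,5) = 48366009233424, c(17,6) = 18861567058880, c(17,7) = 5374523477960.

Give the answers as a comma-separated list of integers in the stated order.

@18  (18,3):102992244837120·17+70734282393600→1821602444624640, (18,4):87077748875904·17+102992244837120→1583313975727488, (18,5):48366009233424·17+87077748875904→909299905844112, (18,6):18861567058880·17+48366009233424→369012649234384, (18,7):5374523477960·17+18861567058880→110228466184200
@19  (19,4):1583313975727488·18+1821602444624640→30321254007719424, (19,5):909299905844112·18+1583313975727488→17950712280921504, (19,6):369012649234384·18+909299905844112→7551527592063024, (19,7):110228466184200·18+369012649234384→2353125040549984
@20  (20,5):17950712280921504·19+30321254007719424→371384787345228000, (20,6):7551527592063024·19+17950712280921504→161429736530118960, (20,7):2353125040549984·19+7551527592063024→52260903362512720
Read c(20,5) = 371384787345228000, c(20,6) = 161429736530118960, c(20,7) = 52260903362512720.

371384787345228000, 161429736530118960, 52260903362512720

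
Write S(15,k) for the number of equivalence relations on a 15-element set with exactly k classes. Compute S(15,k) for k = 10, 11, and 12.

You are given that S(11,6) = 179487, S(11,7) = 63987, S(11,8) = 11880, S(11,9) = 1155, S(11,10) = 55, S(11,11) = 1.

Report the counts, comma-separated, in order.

row 12: T[12][7]=7·63987+179487=627396  T[12][8]=8·11880+63987=159027  T[12][9]=9·1155+11880=22275  T[12][10]=10·55+1155=1705  T[12][11]=11·1+55=66  T[12][12]=12·0+1=1
row 13: T[13][8]=8·159027+627396=1899612  T[13][9]=9·22275+159027=359502  T[13][10]=10·1705+22275=39325  T[13][11]=11·66+1705=2431  T[13][12]=12·1+66=78
row 14: T[14][9]=9·359502+1899612=5135130  T[14][10]=10·39325+359502=752752  T[14][11]=11·2431+39325=66066  T[14][12]=12·78+2431=3367
row 15: T[15][10]=10·752752+5135130=12662650  T[15][11]=11·66066+752752=1479478  T[15][12]=12·3367+66066=106470
Read S(15,10) = 12662650, S(15,11) = 1479478, S(15,12) = 106470.

12662650, 1479478, 106470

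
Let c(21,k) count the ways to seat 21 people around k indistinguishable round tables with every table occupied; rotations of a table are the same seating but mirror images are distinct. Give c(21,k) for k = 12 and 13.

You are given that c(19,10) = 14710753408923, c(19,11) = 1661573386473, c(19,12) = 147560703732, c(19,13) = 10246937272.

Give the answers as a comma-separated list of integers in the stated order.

r20: T_20,11=19×1661573386473+14710753408923=46280647751910; T_20,12=19×147560703732+1661573386473=4465226757381; T_20,13=19×10246937272+147560703732=342252511900
r21: T_21,12=20×4465226757381+46280647751910=135585182899530; T_21,13=20×342252511900+4465226757381=11310276995381
Read c(21,12) = 135585182899530, c(21,13) = 11310276995381.

135585182899530, 11310276995381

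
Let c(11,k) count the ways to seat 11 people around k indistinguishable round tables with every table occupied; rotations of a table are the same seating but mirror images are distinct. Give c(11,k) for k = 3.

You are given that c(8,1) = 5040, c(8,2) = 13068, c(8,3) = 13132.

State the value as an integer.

[9] T[9,1]:8*5040+0=40320 · T[9,2]:8*13068+5040=109584 · T[9,3]:8*13132+13068=118124
[10] T[10,2]:9*109584+40320=1026576 · T[10,3]:9*118124+109584=1172700
[11] T[11,3]:10*1172700+1026576=12753576
Read c(11,3) = 12753576.

12753576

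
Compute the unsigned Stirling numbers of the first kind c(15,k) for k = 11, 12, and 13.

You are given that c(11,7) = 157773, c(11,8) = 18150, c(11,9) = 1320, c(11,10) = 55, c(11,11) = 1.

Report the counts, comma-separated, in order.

r12: T_12,8=11×18150+157773=357423; T_12,9=11×1320+18150=32670; T_12,10=11×55+1320=1925; T_12,11=11×1+55=66; T_12,12=11×0+1=1
r13: T_13,9=12×32670+357423=749463; T_13,10=12×1925+32670=55770; T_13,11=12×66+1925=2717; T_13,12=12×1+66=78; T_13,13=12×0+1=1
r14: T_14,10=13×55770+749463=1474473; T_14,11=13×2717+55770=91091; T_14,12=13×78+2717=3731; T_14,13=13×1+78=91
r15: T_15,11=14×91091+1474473=2749747; T_15,12=14×3731+91091=143325; T_15,13=14×91+3731=5005
Read c(15,11) = 2749747, c(15,12) = 143325, c(15,13) = 5005.

2749747, 143325, 5005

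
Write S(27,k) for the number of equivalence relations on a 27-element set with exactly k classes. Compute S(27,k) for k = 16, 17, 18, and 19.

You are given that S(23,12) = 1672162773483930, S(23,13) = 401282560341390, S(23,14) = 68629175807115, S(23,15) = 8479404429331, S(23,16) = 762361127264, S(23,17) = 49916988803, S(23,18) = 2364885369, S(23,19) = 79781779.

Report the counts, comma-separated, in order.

@24  (24,13):401282560341390·13+1672162773483930→6888836057922000, (24,14):68629175807115·14+401282560341390→1362091021641000, (24,15):8479404429331·15+68629175807115→195820242247080, (24,16):762361127264·16+8479404429331→20677182465555, (24,17):49916988803·17+762361127264→1610949936915, (24,18):2364885369·18+49916988803→92484925445, (24,19):79781779·19+2364885369→3880739170
@25  (25,14):1362091021641000·14+6888836057922000→25958110360896000, (25,15):195820242247080·15+1362091021641000→4299394655347200, (25,16):20677182465555·16+195820242247080→526655161695960, (25,17):1610949936915·17+20677182465555→48063331393110, (25,18):92484925445·18+1610949936915→3275678594925, (25,19):3880739170·19+92484925445→166218969675
@26  (26,15):4299394655347200·15+25958110360896000→90449030191104000, (26,16):526655161695960·16+4299394655347200→12725877242482560, (26,17):48063331393110·17+526655161695960→1343731795378830, (26,18):3275678594925·18+48063331393110→107025546101760, (26,19):166218969675·19+3275678594925→6433839018750
@27  (27,16):12725877242482560·16+90449030191104000→294063066070824960, (27,17):1343731795378830·17+12725877242482560→35569317763922670, (27,18):107025546101760·18+1343731795378830→3270191625210510, (27,19):6433839018750·19+107025546101760→229268487458010
Read S(27,16) = 294063066070824960, S(27,17) = 35569317763922670, S(27,18) = 3270191625210510, S(27,19) = 229268487458010.

294063066070824960, 35569317763922670, 3270191625210510, 229268487458010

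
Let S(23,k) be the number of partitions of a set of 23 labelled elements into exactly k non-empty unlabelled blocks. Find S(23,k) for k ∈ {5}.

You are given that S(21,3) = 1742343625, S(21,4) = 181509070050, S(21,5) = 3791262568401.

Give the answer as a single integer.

[22] T[22,4]:4*181509070050+1742343625=727778623825 · T[22,5]:5*3791262568401+181509070050=19137821912055
[23] T[23,5]:5*19137821912055+727778623825=96416888184100
Read S(23,5) = 96416888184100.

96416888184100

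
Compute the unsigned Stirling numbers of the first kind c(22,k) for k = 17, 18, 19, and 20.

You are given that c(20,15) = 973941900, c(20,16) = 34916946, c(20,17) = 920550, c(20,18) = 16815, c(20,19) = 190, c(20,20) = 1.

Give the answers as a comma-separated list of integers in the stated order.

2792167686, 79721796, 1689765, 25025

r21: T_21,16=20×34916946+973941900=1672280820; T_21,17=20×920550+34916946=53327946; T_21,18=20×16815+920550=1256850; T_21,19=20×190+16815=20615; T_21,20=20×1+190=210
r22: T_22,17=21×53327946+1672280820=2792167686; T_22,18=21×1256850+53327946=79721796; T_22,19=21×20615+1256850=1689765; T_22,20=21×210+20615=25025
Read c(22,17) = 2792167686, c(22,18) = 79721796, c(22,19) = 1689765, c(22,20) = 25025.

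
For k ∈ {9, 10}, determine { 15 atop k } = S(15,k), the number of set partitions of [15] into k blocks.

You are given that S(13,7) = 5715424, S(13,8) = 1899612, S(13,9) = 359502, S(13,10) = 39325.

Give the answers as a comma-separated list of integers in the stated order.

67128490, 12662650

[14] T[14,8]:8*1899612+5715424=20912320 · T[14,9]:9*359502+1899612=5135130 · T[14,10]:10*39325+359502=752752
[15] T[15,9]:9*5135130+20912320=67128490 · T[15,10]:10*752752+5135130=12662650
Read S(15,9) = 67128490, S(15,10) = 12662650.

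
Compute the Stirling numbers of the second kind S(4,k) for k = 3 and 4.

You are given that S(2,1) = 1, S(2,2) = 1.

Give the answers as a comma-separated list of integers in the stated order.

row 3: T[3][2]=2·1+1=3  T[3][3]=3·0+1=1
row 4: T[4][3]=3·1+3=6  T[4][4]=4·0+1=1
Read S(4,3) = 6, S(4,4) = 1.

6, 1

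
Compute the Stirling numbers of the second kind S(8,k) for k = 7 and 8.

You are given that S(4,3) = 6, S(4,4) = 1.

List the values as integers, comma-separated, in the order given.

28, 1

r5: T_5,4=4×1+6=10; T_5,5=5×0+1=1
r6: T_6,5=5×1+10=15; T_6,6=6×0+1=1
r7: T_7,6=6×1+15=21; T_7,7=7×0+1=1
r8: T_8,7=7×1+21=28; T_8,8=8×0+1=1
Read S(8,7) = 28, S(8,8) = 1.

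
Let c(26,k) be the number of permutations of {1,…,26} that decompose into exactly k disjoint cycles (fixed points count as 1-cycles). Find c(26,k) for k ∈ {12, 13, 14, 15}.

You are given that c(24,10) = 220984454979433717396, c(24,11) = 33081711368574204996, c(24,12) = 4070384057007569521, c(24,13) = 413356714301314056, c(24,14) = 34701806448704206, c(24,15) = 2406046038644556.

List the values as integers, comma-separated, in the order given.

r25: T_25,11=24×33081711368574204996+220984454979433717396=1014945527825214637300; T_25,12=24×4070384057007569521+33081711368574204996=130770928736755873500; T_25,13=24×413356714301314056+4070384057007569521=13990945200239106865; T_25,14=24×34701806448704206+413356714301314056=1246200069070215000; T_25,15=24×2406046038644556+34701806448704206=92446911376173550
r26: T_26,12=25×130770928736755873500+1014945527825214637300=4284218746244111474800; T_26,13=25×13990945200239106865+130770928736755873500=480544558742733545125; T_26,14=25×1246200069070215000+13990945200239106865=45145946926994481865; T_26,15=25×92446911376173550+1246200069070215000=3557372853474553750
Read c(26,12) = 4284218746244111474800, c(26,13) = 480544558742733545125, c(26,14) = 45145946926994481865, c(26,15) = 3557372853474553750.

4284218746244111474800, 480544558742733545125, 45145946926994481865, 3557372853474553750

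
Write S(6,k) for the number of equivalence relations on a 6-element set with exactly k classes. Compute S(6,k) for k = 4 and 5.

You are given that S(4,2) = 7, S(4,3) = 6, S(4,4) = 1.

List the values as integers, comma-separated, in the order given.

row 5: T[5][3]=3·6+7=25  T[5][4]=4·1+6=10  T[5][5]=5·0+1=1
row 6: T[6][4]=4·10+25=65  T[6][5]=5·1+10=15
Read S(6,4) = 65, S(6,5) = 15.

65, 15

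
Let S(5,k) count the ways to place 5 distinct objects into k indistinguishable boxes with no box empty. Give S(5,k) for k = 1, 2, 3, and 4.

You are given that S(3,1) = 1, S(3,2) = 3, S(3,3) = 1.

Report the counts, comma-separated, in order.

1, 15, 25, 10

[4] T[4,1]:1*1+0=1 · T[4,2]:2*3+1=7 · T[4,3]:3*1+3=6 · T[4,4]:4*0+1=1
[5] T[5,1]:1*1+0=1 · T[5,2]:2*7+1=15 · T[5,3]:3*6+7=25 · T[5,4]:4*1+6=10
Read S(5,1) = 1, S(5,2) = 15, S(5,3) = 25, S(5,4) = 10.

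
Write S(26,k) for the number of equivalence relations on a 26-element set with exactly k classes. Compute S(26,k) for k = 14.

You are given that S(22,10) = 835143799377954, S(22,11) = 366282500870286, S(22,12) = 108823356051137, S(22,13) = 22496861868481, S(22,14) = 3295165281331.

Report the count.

477898618396288260

row 23: T[23][11]=11·366282500870286+835143799377954=4864251308951100  T[23][12]=12·108823356051137+366282500870286=1672162773483930  T[23][13]=13·22496861868481+108823356051137=401282560341390  T[23][14]=14·3295165281331+22496861868481=68629175807115
row 24: T[24][12]=12·1672162773483930+4864251308951100=24930204590758260  T[24][13]=13·401282560341390+1672162773483930=6888836057922000  T[24][14]=14·68629175807115+401282560341390=1362091021641000
row 25: T[25][13]=13·6888836057922000+24930204590758260=114485073343744260  T[25][14]=14·1362091021641000+6888836057922000=25958110360896000
row 26: T[26][14]=14·25958110360896000+114485073343744260=477898618396288260
Read S(26,14) = 477898618396288260.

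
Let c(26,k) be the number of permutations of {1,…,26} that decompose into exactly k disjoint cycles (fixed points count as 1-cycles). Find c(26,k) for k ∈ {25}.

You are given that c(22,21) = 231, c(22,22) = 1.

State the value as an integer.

r23: T_23,22=22×1+231=253; T_23,23=22×0+1=1
r24: T_24,23=23×1+253=276; T_24,24=23×0+1=1
r25: T_25,24=24×1+276=300; T_25,25=24×0+1=1
r26: T_26,25=25×1+300=325
Read c(26,25) = 325.

325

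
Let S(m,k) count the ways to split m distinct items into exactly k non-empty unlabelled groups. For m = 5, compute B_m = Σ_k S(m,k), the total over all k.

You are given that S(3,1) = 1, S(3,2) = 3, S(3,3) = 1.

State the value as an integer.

52

row 4: T[4][1]=1·1+0=1  T[4][2]=2·3+1=7  T[4][3]=3·1+3=6  T[4][4]=4·0+1=1
row 5: T[5][1]=1·1+0=1  T[5][2]=2·7+1=15  T[5][3]=3·6+7=25  T[5][4]=4·1+6=10  T[5][5]=5·0+1=1
B_5 = ΣS(5,k) = 1+15+25+10+1 = 52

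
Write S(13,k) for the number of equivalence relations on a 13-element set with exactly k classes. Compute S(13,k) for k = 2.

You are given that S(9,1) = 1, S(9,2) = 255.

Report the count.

row 10: T[10][1]=1·1+0=1  T[10][2]=2·255+1=511
row 11: T[11][1]=1·1+0=1  T[11][2]=2·511+1=1023
row 12: T[12][1]=1·1+0=1  T[12][2]=2·1023+1=2047
row 13: T[13][2]=2·2047+1=4095
Read S(13,2) = 4095.

4095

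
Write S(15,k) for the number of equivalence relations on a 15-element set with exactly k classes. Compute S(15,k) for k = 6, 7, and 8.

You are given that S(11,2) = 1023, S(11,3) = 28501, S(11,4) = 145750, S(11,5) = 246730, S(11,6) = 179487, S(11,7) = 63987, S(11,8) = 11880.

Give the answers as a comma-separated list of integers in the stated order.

row 12: T[12][3]=3·28501+1023=86526  T[12][4]=4·145750+28501=611501  T[12][5]=5·246730+145750=1379400  T[12][6]=6·179487+246730=1323652  T[12][7]=7·63987+179487=627396  T[12][8]=8·11880+63987=159027
row 13: T[13][4]=4·611501+86526=2532530  T[13][5]=5·1379400+611501=7508501  T[13][6]=6·1323652+1379400=9321312  T[13][7]=7·627396+1323652=5715424  T[13][8]=8·159027+627396=1899612
row 14: T[14][5]=5·7508501+2532530=40075035  T[14][6]=6·9321312+7508501=63436373  T[14][7]=7·5715424+9321312=49329280  T[14][8]=8·1899612+5715424=20912320
row 15: T[15][6]=6·63436373+40075035=420693273  T[15][7]=7·49329280+63436373=408741333  T[15][8]=8·20912320+49329280=216627840
Read S(15,6) = 420693273, S(15,7) = 408741333, S(15,8) = 216627840.

420693273, 408741333, 216627840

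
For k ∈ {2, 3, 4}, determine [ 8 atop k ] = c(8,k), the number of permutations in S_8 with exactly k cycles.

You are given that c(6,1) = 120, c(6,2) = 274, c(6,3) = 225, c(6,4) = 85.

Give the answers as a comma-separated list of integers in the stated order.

i=7: T(7,1)=0+6·120=720 | T(7,2)=120+6·274=1764 | T(7,3)=274+6·225=1624 | T(7,4)=225+6·85=735
i=8: T(8,2)=720+7·1764=13068 | T(8,3)=1764+7·1624=13132 | T(8,4)=1624+7·735=6769
Read c(8,2) = 13068, c(8,3) = 13132, c(8,4) = 6769.

13068, 13132, 6769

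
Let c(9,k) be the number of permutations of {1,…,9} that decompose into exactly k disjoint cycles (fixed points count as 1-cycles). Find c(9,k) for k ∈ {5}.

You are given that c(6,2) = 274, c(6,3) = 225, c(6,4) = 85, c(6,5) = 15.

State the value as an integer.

i=7: T(7,3)=274+6·225=1624 | T(7,4)=225+6·85=735 | T(7,5)=85+6·15=175
i=8: T(8,4)=1624+7·735=6769 | T(8,5)=735+7·175=1960
i=9: T(9,5)=6769+8·1960=22449
Read c(9,5) = 22449.

22449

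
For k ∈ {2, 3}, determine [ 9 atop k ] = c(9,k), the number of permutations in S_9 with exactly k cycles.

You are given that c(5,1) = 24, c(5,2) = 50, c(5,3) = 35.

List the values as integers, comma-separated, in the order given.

[6] T[6,1]:5*24+0=120 · T[6,2]:5*50+24=274 · T[6,3]:5*35+50=225
[7] T[7,1]:6*120+0=720 · T[7,2]:6*274+120=1764 · T[7,3]:6*225+274=1624
[8] T[8,1]:7*720+0=5040 · T[8,2]:7*1764+720=13068 · T[8,3]:7*1624+1764=13132
[9] T[9,2]:8*13068+5040=109584 · T[9,3]:8*13132+13068=118124
Read c(9,2) = 109584, c(9,3) = 118124.

109584, 118124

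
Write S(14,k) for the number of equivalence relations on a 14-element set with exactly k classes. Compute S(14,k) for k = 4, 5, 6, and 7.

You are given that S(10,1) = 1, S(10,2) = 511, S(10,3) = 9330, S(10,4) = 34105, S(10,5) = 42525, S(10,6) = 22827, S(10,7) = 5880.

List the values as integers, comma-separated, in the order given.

10391745, 40075035, 63436373, 49329280

@11  (11,1):1·1+0→1, (11,2):511·2+1→1023, (11,3):9330·3+511→28501, (11,4):34105·4+9330→145750, (11,5):42525·5+34105→246730, (11,6):22827·6+42525→179487, (11,7):5880·7+22827→63987
@12  (12,2):1023·2+1→2047, (12,3):28501·3+1023→86526, (12,4):145750·4+28501→611501, (12,5):246730·5+145750→1379400, (12,6):179487·6+246730→1323652, (12,7):63987·7+179487→627396
@13  (13,3):86526·3+2047→261625, (13,4):611501·4+86526→2532530, (13,5):1379400·5+611501→7508501, (13,6):1323652·6+1379400→9321312, (13,7):627396·7+1323652→5715424
@14  (14,4):2532530·4+261625→10391745, (14,5):7508501·5+2532530→40075035, (14,6):9321312·6+7508501→63436373, (14,7):5715424·7+9321312→49329280
Read S(14,4) = 10391745, S(14,5) = 40075035, S(14,6) = 63436373, S(14,7) = 49329280.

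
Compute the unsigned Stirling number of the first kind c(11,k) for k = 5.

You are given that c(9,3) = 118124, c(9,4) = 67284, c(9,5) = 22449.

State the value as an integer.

@10  (10,4):67284·9+118124→723680, (10,5):22449·9+67284→269325
@11  (11,5):269325·10+723680→3416930
Read c(11,5) = 3416930.

3416930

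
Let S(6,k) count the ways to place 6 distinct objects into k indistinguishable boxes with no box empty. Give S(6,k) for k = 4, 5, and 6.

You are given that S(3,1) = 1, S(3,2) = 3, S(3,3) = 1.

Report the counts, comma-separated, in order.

65, 15, 1

row 4: T[4][2]=2·3+1=7  T[4][3]=3·1+3=6  T[4][4]=4·0+1=1
row 5: T[5][3]=3·6+7=25  T[5][4]=4·1+6=10  T[5][5]=5·0+1=1
row 6: T[6][4]=4·10+25=65  T[6][5]=5·1+10=15  T[6][6]=6·0+1=1
Read S(6,4) = 65, S(6,5) = 15, S(6,6) = 1.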